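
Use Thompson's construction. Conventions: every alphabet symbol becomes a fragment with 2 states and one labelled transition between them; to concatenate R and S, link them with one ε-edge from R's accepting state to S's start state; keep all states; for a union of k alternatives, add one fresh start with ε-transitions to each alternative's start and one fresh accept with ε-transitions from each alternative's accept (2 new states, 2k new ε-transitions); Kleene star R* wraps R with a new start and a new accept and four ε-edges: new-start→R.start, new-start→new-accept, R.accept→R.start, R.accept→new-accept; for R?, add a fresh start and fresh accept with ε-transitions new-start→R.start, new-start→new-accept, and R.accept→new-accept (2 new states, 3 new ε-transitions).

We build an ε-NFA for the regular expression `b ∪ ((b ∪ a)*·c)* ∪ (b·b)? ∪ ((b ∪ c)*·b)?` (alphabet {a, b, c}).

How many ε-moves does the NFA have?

37

Bottom-up over the parse tree:
Each of the 9 symbol leaves contributes 0 ε-transitions.
  b ∪ a → 4 ε-transitions
  (b ∪ a)* → 8 ε-transitions
  (b ∪ a)*·c → 9 ε-transitions
  ((b ∪ a)*·c)* → 13 ε-transitions
  b·b → 1 ε-transition
  (b·b)? → 4 ε-transitions
  b ∪ c → 4 ε-transitions
  (b ∪ c)* → 8 ε-transitions
  (b ∪ c)*·b → 9 ε-transitions
  ((b ∪ c)*·b)? → 12 ε-transitions
  b ∪ ((b ∪ a)*·c)* ∪ (b·b)? ∪ ((b ∪ c)*·b)? → 37 ε-transitions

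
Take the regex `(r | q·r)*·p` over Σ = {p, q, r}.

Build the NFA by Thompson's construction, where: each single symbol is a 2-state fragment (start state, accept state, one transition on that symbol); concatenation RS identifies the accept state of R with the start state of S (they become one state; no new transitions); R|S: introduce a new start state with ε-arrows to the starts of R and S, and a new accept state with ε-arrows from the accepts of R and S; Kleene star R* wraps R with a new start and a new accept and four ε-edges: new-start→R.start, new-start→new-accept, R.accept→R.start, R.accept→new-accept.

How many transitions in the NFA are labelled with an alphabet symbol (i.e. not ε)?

Bottom-up over the parse tree:
Each of the 4 symbol leaves contributes exactly 1 symbol transition.
  q·r = 2 symbol transitions
  r | q·r = 3 symbol transitions
  (r | q·r)* = 3 symbol transitions
  (r | q·r)*·p = 4 symbol transitions

4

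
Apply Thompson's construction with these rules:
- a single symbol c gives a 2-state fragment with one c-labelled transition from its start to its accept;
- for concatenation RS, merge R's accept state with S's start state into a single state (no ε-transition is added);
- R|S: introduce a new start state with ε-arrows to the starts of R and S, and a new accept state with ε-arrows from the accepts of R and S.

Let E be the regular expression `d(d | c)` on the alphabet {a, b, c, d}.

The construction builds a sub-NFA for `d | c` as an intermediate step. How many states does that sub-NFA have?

6

Fragment for `d | c`:
Each of the 2 symbol leaves contributes a 2-state fragment.
  d | c — 6 states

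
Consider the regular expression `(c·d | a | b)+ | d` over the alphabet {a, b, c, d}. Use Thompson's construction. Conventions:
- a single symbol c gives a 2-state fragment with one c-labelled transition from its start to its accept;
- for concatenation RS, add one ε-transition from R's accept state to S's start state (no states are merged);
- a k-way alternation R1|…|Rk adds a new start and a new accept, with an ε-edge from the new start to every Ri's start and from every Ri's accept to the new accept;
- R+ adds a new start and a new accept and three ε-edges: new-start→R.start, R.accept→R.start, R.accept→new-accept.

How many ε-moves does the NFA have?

14

Bottom-up over the parse tree:
Each of the 5 symbol leaves contributes 0 ε-transitions.
  c·d — 1 ε-transition
  c·d | a | b — 7 ε-transitions
  (c·d | a | b)+ — 10 ε-transitions
  (c·d | a | b)+ | d — 14 ε-transitions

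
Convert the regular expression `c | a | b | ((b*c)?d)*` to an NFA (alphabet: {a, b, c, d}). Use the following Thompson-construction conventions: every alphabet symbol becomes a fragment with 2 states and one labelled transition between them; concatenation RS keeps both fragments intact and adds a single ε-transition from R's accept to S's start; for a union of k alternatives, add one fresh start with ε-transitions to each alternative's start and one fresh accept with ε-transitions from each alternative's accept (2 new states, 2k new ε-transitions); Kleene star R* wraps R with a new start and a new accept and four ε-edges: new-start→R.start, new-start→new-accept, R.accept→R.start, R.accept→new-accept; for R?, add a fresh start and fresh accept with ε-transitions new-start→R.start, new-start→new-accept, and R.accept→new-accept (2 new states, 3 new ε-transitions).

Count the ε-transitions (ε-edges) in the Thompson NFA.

21

By structural recursion:
Each of the 6 symbol leaves contributes 0 ε-transitions.
  b* — 4 ε-transitions
  b*c — 5 ε-transitions
  (b*c)? — 8 ε-transitions
  (b*c)?d — 9 ε-transitions
  ((b*c)?d)* — 13 ε-transitions
  c | a | b | ((b*c)?d)* — 21 ε-transitions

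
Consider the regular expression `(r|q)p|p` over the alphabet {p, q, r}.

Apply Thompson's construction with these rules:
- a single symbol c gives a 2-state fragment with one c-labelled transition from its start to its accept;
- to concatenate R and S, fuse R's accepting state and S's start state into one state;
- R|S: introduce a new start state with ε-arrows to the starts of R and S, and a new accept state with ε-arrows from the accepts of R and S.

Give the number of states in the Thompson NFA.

11

Bottom-up over the parse tree:
Each of the 4 symbol leaves contributes a 2-state fragment.
  r|q — 6 states
  (r|q)p — 7 states
  (r|q)p|p — 11 states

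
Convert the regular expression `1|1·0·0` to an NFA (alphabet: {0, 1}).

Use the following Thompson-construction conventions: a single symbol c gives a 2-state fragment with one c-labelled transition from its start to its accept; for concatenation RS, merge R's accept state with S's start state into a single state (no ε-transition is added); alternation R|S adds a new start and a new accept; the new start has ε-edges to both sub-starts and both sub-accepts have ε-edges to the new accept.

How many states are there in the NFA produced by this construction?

8

By structural recursion:
Each of the 4 symbol leaves contributes a 2-state fragment.
  1·0·0 → 4 states
  1|1·0·0 → 8 states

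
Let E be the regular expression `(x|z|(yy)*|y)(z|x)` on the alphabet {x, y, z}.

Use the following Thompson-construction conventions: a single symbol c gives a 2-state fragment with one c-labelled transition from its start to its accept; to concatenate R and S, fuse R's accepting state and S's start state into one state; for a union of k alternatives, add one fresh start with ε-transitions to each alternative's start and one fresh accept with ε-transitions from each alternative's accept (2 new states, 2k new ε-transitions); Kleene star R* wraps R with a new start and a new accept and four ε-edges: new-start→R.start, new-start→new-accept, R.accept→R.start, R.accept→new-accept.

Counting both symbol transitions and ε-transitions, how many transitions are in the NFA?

23

Per subexpression:
Each of the 7 symbol leaves contributes 1 transition (1 symbol, 0 ε).
  yy → 2 transitions (2 symbol, 0 ε)
  (yy)* → 6 transitions (2 symbol, 4 ε)
  x|z|(yy)*|y → 17 transitions (5 symbol, 12 ε)
  z|x → 6 transitions (2 symbol, 4 ε)
  (x|z|(yy)*|y)(z|x) → 23 transitions (7 symbol, 16 ε)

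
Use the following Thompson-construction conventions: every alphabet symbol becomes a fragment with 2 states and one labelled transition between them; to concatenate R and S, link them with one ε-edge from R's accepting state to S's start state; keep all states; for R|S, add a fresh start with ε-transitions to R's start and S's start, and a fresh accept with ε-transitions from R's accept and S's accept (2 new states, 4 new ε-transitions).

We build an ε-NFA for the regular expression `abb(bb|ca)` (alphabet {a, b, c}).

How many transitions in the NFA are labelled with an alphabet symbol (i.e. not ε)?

7

Recursing over subexpressions:
Each of the 7 symbol leaves contributes exactly 1 symbol transition.
  bb = 2 symbol transitions
  ca = 2 symbol transitions
  bb|ca = 4 symbol transitions
  abb(bb|ca) = 7 symbol transitions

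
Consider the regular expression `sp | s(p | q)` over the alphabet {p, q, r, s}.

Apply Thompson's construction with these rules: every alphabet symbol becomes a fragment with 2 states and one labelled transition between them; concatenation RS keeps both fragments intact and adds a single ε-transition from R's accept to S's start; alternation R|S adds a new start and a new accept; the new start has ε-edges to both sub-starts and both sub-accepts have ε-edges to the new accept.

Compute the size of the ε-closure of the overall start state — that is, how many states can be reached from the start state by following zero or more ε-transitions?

3

Let C(F) = |ε-closure(F.start)| within fragment F, and note whether F accepts ε. Symbol fragments have C = 1 and do not accept ε. Then:
  sp → |closure| equals the left operand's closure size = 1 (its accept is not ε-reachable, so the closure stops there)
  p | q → |closure| = 1 + 1 + 1 = 3 (the new accept is not ε-reachable since no branch accepts ε)
  s(p | q) → |closure| equals the left operand's closure size = 1 (its accept is not ε-reachable, so the closure stops there)
  sp | s(p | q) → |closure| = 1 + 1 + 1 = 3 (the new accept is not ε-reachable since no branch accepts ε)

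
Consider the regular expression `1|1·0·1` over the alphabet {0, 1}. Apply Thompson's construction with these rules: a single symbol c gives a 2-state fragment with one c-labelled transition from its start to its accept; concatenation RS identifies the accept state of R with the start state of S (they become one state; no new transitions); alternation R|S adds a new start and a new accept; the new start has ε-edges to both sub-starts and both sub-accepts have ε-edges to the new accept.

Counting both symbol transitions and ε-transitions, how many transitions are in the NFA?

8

By structural recursion:
Each of the 4 symbol leaves contributes 1 transition (1 symbol, 0 ε).
  1·0·1 : 3 transitions (3 symbol, 0 ε)
  1|1·0·1 : 8 transitions (4 symbol, 4 ε)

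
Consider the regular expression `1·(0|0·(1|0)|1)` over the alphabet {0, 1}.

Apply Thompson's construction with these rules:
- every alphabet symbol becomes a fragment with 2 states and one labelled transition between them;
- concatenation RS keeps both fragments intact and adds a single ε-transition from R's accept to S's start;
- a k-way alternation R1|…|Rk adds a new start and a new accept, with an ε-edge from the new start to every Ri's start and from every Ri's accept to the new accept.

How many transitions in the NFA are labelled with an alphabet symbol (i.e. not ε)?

Building bottom-up:
Each of the 6 symbol leaves contributes exactly 1 symbol transition.
  1|0 : 2 symbol transitions
  0·(1|0) : 3 symbol transitions
  0|0·(1|0)|1 : 5 symbol transitions
  1·(0|0·(1|0)|1) : 6 symbol transitions

6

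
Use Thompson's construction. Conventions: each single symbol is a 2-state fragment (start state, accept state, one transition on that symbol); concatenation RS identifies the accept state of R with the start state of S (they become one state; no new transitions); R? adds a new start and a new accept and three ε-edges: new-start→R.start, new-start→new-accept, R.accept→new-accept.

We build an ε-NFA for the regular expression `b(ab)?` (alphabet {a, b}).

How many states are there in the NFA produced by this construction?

Per subexpression:
Each of the 3 symbol leaves contributes a 2-state fragment.
  ab = 3 states
  (ab)? = 5 states
  b(ab)? = 6 states

6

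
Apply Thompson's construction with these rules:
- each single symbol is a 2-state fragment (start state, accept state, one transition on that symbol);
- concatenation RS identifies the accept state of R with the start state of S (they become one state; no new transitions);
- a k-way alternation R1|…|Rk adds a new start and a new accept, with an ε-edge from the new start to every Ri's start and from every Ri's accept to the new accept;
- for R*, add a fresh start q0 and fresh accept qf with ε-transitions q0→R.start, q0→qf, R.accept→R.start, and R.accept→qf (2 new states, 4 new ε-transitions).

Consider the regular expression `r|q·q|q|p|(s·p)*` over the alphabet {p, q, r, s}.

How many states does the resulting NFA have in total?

16

Per subexpression:
Each of the 7 symbol leaves contributes a 2-state fragment.
  q·q → 3 states
  s·p → 3 states
  (s·p)* → 5 states
  r|q·q|q|p|(s·p)* → 16 states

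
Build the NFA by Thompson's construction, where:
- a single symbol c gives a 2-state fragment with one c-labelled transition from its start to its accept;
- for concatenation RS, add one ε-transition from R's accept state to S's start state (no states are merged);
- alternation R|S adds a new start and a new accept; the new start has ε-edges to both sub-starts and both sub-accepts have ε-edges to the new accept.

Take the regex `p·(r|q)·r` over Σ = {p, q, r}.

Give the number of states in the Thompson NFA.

10

Bottom-up over the parse tree:
Each of the 4 symbol leaves contributes a 2-state fragment.
  r|q → 6 states
  p·(r|q)·r → 10 states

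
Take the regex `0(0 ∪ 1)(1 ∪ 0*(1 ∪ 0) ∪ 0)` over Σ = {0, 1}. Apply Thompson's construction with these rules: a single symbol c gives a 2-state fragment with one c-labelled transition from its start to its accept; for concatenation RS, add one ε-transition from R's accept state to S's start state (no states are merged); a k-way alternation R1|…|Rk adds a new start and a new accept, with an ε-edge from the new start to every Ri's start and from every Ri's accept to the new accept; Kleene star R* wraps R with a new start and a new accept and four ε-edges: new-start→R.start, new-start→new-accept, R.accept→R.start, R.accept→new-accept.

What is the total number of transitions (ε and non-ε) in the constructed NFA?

Per subexpression:
Each of the 8 symbol leaves contributes 1 transition (1 symbol, 0 ε).
  0 ∪ 1 → 6 transitions (2 symbol, 4 ε)
  0* → 5 transitions (1 symbol, 4 ε)
  1 ∪ 0 → 6 transitions (2 symbol, 4 ε)
  0*(1 ∪ 0) → 12 transitions (3 symbol, 9 ε)
  1 ∪ 0*(1 ∪ 0) ∪ 0 → 20 transitions (5 symbol, 15 ε)
  0(0 ∪ 1)(1 ∪ 0*(1 ∪ 0) ∪ 0) → 29 transitions (8 symbol, 21 ε)

29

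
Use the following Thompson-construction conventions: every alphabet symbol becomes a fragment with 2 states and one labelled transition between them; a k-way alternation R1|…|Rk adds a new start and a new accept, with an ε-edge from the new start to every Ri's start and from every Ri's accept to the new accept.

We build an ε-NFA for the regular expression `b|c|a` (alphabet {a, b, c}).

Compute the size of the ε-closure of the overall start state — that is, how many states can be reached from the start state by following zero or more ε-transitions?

4

Compute the ε-closure size of each fragment's start state recursively; a symbol fragment's start has no outgoing ε-edge, so its closure is just itself (size 1).
  b|c|a : new start ε-reaches every alternative's start; none of them accept ε, so the new accept is not reached: |closure| = 1 + 1 + 1 + 1 = 4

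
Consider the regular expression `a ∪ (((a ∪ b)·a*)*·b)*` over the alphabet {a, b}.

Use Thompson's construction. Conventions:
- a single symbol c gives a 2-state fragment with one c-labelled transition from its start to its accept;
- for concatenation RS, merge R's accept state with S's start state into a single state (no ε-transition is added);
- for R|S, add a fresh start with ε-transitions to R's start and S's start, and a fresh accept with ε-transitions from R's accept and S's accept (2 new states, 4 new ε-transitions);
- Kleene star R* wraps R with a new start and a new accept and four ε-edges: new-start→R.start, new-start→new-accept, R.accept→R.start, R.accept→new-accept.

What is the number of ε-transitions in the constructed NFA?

20

Recursing over subexpressions:
Each of the 5 symbol leaves contributes 0 ε-transitions.
  a ∪ b — 4 ε-transitions
  a* — 4 ε-transitions
  (a ∪ b)·a* — 8 ε-transitions
  ((a ∪ b)·a*)* — 12 ε-transitions
  ((a ∪ b)·a*)*·b — 12 ε-transitions
  (((a ∪ b)·a*)*·b)* — 16 ε-transitions
  a ∪ (((a ∪ b)·a*)*·b)* — 20 ε-transitions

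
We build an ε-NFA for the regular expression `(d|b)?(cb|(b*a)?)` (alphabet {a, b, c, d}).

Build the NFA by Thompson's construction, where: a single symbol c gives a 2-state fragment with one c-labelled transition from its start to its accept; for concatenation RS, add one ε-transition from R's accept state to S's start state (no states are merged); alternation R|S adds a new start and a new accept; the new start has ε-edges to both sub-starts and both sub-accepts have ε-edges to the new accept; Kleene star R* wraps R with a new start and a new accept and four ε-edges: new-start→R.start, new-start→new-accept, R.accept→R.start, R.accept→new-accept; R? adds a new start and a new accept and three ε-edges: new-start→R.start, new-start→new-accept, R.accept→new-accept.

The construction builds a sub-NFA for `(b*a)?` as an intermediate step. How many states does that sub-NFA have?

Fragment for `(b*a)?`:
Each of the 2 symbol leaves contributes a 2-state fragment.
  b* = 4 states
  b*a = 6 states
  (b*a)? = 8 states

8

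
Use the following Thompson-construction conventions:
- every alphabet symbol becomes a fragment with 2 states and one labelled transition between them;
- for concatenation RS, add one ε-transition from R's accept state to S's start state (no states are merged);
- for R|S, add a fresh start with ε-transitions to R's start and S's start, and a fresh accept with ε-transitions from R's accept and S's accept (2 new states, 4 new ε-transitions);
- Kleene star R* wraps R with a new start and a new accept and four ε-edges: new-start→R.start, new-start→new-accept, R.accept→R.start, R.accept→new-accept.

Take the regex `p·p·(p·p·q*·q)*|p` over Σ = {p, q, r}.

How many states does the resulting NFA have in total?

20

By structural recursion:
Each of the 7 symbol leaves contributes a 2-state fragment.
  q* → 4 states
  p·p·q*·q → 10 states
  (p·p·q*·q)* → 12 states
  p·p·(p·p·q*·q)* → 16 states
  p·p·(p·p·q*·q)*|p → 20 states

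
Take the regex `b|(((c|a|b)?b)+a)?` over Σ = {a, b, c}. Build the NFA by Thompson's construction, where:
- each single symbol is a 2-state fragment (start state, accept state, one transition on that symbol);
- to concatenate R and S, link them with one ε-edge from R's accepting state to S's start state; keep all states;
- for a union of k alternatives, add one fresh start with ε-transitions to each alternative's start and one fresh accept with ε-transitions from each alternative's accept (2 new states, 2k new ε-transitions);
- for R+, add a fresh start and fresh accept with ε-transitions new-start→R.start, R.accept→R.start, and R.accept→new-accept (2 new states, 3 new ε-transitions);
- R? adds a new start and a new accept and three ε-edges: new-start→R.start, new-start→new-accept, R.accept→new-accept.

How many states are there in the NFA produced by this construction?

Recursing over subexpressions:
Each of the 6 symbol leaves contributes a 2-state fragment.
  c|a|b — 8 states
  (c|a|b)? — 10 states
  (c|a|b)?b — 12 states
  ((c|a|b)?b)+ — 14 states
  ((c|a|b)?b)+a — 16 states
  (((c|a|b)?b)+a)? — 18 states
  b|(((c|a|b)?b)+a)? — 22 states

22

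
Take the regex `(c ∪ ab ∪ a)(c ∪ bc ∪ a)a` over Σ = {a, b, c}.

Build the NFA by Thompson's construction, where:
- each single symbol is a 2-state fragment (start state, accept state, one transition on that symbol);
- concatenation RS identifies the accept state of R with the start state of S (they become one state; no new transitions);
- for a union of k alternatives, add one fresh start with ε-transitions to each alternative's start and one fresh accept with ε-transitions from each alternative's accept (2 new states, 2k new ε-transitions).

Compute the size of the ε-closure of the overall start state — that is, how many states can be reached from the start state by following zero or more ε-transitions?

Let C(F) = |ε-closure(F.start)| within fragment F, and note whether F accepts ε. Symbol fragments have C = 1 and do not accept ε. Then:
  ab — same as the first factor's closure: C = 1
  c ∪ ab ∪ a — new start ε-reaches every alternative's start; none of them accept ε, so the new accept is not reached: C = 1 + 1 + 1 + 1 = 4
  bc — C equals the left operand's closure size = 1 (its accept is not ε-reachable, so the closure stops there)
  c ∪ bc ∪ a — C = 1 + 1 + 1 + 1 = 4 (the new accept is not ε-reachable since no branch accepts ε)
  (c ∪ ab ∪ a)(c ∪ bc ∪ a)a — same as the first factor's closure: C = 4

4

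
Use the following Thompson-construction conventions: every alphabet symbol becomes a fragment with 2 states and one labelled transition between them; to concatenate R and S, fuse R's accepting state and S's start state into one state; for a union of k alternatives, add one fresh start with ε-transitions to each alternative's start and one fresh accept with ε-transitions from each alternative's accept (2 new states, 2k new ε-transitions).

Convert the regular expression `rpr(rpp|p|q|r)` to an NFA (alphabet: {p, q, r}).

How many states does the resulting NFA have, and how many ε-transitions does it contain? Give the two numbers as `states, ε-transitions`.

Recursing over subexpressions:
Each of the 9 symbol leaves contributes 2 states and 0 ε-transitions.
  rpp → 4 states, 0 ε-transitions
  rpp|p|q|r → 12 states, 8 ε-transitions
  rpr(rpp|p|q|r) → 15 states, 8 ε-transitions

15, 8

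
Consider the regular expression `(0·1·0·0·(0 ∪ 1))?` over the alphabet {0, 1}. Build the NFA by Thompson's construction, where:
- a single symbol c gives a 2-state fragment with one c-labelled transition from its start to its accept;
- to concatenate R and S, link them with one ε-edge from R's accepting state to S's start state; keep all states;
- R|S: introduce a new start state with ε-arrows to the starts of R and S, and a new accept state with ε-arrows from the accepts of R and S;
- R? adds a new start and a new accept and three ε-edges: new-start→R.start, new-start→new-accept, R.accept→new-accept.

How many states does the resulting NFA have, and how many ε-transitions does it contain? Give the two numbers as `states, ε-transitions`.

16, 11

Building bottom-up:
Each of the 6 symbol leaves contributes 2 states and 0 ε-transitions.
  0 ∪ 1 → 6 states, 4 ε-transitions
  0·1·0·0·(0 ∪ 1) → 14 states, 8 ε-transitions
  (0·1·0·0·(0 ∪ 1))? → 16 states, 11 ε-transitions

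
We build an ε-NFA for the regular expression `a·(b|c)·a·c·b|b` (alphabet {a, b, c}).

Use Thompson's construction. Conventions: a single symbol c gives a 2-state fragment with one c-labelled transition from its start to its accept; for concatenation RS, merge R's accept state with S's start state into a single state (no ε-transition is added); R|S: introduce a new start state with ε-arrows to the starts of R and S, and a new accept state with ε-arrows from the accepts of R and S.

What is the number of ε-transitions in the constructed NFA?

8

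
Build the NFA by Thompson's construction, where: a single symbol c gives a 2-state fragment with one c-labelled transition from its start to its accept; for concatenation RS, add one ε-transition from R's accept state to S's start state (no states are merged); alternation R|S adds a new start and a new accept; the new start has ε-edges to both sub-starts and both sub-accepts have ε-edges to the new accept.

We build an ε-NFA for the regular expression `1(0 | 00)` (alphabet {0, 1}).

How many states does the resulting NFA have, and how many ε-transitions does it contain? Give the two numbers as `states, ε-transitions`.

10, 6

Recursing over subexpressions:
Each of the 4 symbol leaves contributes 2 states and 0 ε-transitions.
  00 = 4 states, 1 ε-transition
  0 | 00 = 8 states, 5 ε-transitions
  1(0 | 00) = 10 states, 6 ε-transitions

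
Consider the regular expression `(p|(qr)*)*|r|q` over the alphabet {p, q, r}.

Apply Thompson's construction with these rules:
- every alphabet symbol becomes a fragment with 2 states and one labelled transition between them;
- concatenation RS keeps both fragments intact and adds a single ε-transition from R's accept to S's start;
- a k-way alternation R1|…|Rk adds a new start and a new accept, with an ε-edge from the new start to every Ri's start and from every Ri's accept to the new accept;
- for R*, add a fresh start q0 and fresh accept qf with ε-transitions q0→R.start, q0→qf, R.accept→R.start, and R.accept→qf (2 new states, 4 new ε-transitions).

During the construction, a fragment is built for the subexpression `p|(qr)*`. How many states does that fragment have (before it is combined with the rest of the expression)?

Fragment for `p|(qr)*`:
Each of the 3 symbol leaves contributes a 2-state fragment.
  qr = 4 states
  (qr)* = 6 states
  p|(qr)* = 10 states

10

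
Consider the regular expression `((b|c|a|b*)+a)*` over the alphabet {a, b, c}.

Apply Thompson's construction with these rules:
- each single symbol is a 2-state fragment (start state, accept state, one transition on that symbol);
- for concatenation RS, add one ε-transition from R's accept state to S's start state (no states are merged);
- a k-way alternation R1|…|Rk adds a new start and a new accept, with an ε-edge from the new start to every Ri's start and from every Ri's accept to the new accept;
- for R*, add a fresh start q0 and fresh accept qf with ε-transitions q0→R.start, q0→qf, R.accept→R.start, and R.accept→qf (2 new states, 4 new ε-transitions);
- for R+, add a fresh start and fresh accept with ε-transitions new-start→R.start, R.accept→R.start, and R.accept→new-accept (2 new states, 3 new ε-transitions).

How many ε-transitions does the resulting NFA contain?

Recursing over subexpressions:
Each of the 5 symbol leaves contributes 0 ε-transitions.
  b* — 4 ε-transitions
  b|c|a|b* — 12 ε-transitions
  (b|c|a|b*)+ — 15 ε-transitions
  (b|c|a|b*)+a — 16 ε-transitions
  ((b|c|a|b*)+a)* — 20 ε-transitions

20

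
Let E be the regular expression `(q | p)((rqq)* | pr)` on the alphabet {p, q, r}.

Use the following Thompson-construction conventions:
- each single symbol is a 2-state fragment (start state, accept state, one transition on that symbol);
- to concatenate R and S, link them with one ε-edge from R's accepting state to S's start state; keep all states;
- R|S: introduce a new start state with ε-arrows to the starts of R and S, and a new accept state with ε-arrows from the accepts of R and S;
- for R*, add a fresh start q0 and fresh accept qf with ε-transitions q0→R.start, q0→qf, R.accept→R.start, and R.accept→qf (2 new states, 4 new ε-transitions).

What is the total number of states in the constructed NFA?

20

Building bottom-up:
Each of the 7 symbol leaves contributes a 2-state fragment.
  q | p → 6 states
  rqq → 6 states
  (rqq)* → 8 states
  pr → 4 states
  (rqq)* | pr → 14 states
  (q | p)((rqq)* | pr) → 20 states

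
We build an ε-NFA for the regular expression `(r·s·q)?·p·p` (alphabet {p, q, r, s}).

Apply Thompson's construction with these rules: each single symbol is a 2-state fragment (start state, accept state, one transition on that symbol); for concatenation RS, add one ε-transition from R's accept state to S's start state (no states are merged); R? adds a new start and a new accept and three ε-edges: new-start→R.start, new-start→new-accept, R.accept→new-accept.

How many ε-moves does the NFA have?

Recursing over subexpressions:
Each of the 5 symbol leaves contributes 0 ε-transitions.
  r·s·q → 2 ε-transitions
  (r·s·q)? → 5 ε-transitions
  (r·s·q)?·p·p → 7 ε-transitions

7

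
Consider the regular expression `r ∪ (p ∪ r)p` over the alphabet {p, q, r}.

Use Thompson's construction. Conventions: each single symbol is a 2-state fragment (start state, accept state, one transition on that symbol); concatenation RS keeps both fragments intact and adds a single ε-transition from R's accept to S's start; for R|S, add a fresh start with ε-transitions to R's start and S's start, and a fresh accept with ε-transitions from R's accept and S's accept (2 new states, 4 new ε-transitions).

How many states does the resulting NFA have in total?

12

Per subexpression:
Each of the 4 symbol leaves contributes a 2-state fragment.
  p ∪ r — 6 states
  (p ∪ r)p — 8 states
  r ∪ (p ∪ r)p — 12 states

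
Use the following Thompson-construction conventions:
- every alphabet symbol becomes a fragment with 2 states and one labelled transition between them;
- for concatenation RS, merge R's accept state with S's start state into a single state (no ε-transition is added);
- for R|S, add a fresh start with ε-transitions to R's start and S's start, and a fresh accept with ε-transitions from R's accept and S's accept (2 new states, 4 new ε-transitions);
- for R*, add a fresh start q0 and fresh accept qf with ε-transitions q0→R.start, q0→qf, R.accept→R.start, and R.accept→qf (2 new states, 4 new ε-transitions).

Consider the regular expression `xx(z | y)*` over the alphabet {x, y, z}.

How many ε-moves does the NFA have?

8

Building bottom-up:
Each of the 4 symbol leaves contributes 0 ε-transitions.
  z | y = 4 ε-transitions
  (z | y)* = 8 ε-transitions
  xx(z | y)* = 8 ε-transitions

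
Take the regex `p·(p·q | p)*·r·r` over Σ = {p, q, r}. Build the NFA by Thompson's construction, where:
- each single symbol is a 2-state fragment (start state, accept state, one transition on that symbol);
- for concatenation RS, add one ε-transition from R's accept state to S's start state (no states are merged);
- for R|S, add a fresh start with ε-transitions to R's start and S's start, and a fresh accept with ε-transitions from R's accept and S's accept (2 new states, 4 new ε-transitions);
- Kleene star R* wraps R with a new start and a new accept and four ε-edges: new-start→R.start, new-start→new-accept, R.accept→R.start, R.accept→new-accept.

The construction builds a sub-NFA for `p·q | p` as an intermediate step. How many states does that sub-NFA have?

Fragment for `p·q | p`:
Each of the 3 symbol leaves contributes a 2-state fragment.
  p·q → 4 states
  p·q | p → 8 states

8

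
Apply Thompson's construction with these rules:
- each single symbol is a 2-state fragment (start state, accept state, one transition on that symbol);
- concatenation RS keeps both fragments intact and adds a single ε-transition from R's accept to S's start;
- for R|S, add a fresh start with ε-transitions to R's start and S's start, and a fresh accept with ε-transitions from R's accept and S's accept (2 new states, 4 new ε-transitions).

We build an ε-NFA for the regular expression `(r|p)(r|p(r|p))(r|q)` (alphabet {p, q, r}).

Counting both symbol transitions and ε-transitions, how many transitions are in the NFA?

27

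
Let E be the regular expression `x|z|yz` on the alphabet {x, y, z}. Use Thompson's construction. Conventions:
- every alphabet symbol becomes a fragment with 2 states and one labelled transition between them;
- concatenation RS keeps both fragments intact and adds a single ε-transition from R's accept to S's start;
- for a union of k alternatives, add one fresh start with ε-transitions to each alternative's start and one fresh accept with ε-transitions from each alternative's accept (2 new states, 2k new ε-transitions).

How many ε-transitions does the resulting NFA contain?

7

Bottom-up over the parse tree:
Each of the 4 symbol leaves contributes 0 ε-transitions.
  yz : 1 ε-transition
  x|z|yz : 7 ε-transitions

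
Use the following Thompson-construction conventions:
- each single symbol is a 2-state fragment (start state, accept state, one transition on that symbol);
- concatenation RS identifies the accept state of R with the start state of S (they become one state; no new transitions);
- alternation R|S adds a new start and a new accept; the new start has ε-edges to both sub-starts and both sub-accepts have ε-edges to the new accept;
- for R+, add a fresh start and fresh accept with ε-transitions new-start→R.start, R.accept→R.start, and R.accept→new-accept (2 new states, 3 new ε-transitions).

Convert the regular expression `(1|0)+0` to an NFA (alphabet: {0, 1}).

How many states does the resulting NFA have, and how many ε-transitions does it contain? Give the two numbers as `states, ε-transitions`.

9, 7

Per subexpression:
Each of the 3 symbol leaves contributes 2 states and 0 ε-transitions.
  1|0 = 6 states, 4 ε-transitions
  (1|0)+ = 8 states, 7 ε-transitions
  (1|0)+0 = 9 states, 7 ε-transitions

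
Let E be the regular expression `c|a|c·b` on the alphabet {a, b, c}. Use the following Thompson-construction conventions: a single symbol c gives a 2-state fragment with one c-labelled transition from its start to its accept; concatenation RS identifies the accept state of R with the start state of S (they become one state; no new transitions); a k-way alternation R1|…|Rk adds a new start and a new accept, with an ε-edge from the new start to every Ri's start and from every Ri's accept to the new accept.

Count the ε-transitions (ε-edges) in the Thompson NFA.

By structural recursion:
Each of the 4 symbol leaves contributes 0 ε-transitions.
  c·b : 0 ε-transitions
  c|a|c·b : 6 ε-transitions

6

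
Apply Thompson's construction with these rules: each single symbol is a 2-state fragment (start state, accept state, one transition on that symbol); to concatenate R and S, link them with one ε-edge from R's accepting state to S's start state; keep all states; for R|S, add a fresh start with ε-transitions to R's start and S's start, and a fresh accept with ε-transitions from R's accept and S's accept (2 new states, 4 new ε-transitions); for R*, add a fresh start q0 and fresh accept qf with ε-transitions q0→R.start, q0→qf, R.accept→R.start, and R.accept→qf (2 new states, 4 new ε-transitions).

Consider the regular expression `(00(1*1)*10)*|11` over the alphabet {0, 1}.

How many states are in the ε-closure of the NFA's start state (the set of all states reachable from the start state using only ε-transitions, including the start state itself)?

6

Compute the ε-closure size of each fragment's start state recursively; a symbol fragment's start has no outgoing ε-edge, so its closure is just itself (size 1).
  1* — the star's fresh start ε-reaches both the body's start and the fresh accept: |closure| = 2 + 1 = 3
  1*1 — |closure| = 3 + 1 = 4 (closure spills across the concat boundary because the left factor accepts ε)
  (1*1)* — the star's fresh start ε-reaches both the body's start and the fresh accept: |closure| = 2 + 4 = 6
  00(1*1)*10 — same as the first factor's closure: |closure| = 1
  (00(1*1)*10)* — |closure| = 1 (new start) + 1 (body) + 1 (new accept) = 3
  11 — same as the first factor's closure: |closure| = 1
  (00(1*1)*10)*|11 — |closure| = 1 (new start) + (3 + 1) + 1 (new accept, since some branch ε-reaches its own accept) = 6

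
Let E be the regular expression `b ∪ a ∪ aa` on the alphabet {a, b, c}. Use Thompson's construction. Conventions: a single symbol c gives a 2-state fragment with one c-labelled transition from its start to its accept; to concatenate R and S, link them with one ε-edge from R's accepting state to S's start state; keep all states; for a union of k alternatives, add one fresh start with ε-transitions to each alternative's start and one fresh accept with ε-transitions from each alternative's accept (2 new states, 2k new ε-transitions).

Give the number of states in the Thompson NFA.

10

By structural recursion:
Each of the 4 symbol leaves contributes a 2-state fragment.
  aa : 4 states
  b ∪ a ∪ aa : 10 states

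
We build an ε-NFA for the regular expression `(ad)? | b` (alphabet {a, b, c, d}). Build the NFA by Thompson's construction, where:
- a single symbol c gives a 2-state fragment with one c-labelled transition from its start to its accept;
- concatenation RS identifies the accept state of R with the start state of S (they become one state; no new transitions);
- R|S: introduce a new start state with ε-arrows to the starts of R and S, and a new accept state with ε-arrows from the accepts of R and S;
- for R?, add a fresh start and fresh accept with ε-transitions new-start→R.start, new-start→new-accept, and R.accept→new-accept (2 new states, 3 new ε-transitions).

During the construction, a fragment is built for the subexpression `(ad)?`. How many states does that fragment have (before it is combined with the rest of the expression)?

Fragment for `(ad)?`:
Each of the 2 symbol leaves contributes a 2-state fragment.
  ad = 3 states
  (ad)? = 5 states

5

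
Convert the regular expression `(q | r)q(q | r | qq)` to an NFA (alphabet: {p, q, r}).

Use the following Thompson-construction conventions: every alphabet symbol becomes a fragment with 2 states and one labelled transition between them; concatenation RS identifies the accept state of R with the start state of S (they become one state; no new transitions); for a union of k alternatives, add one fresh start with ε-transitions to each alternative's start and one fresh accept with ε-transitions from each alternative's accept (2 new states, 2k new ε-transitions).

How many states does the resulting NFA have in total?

Bottom-up over the parse tree:
Each of the 7 symbol leaves contributes a 2-state fragment.
  q | r — 6 states
  qq — 3 states
  q | r | qq — 9 states
  (q | r)q(q | r | qq) — 15 states

15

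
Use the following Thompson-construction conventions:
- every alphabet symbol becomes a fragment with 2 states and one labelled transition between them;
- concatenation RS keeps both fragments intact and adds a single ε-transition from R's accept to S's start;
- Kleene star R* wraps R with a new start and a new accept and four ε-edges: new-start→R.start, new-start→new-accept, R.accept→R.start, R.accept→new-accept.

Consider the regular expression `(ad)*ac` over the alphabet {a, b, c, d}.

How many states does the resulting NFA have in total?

Per subexpression:
Each of the 4 symbol leaves contributes a 2-state fragment.
  ad — 4 states
  (ad)* — 6 states
  (ad)*ac — 10 states

10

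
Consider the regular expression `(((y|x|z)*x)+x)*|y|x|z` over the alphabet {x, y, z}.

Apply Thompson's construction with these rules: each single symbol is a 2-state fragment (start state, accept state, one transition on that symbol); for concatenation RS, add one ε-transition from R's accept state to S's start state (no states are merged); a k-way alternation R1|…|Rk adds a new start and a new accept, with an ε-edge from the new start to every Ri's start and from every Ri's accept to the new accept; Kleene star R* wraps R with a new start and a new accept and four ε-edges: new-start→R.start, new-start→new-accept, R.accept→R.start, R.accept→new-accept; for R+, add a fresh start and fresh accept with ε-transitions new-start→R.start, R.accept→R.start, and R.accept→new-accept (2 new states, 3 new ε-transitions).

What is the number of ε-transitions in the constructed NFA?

Bottom-up over the parse tree:
Each of the 8 symbol leaves contributes 0 ε-transitions.
  y|x|z — 6 ε-transitions
  (y|x|z)* — 10 ε-transitions
  (y|x|z)*x — 11 ε-transitions
  ((y|x|z)*x)+ — 14 ε-transitions
  ((y|x|z)*x)+x — 15 ε-transitions
  (((y|x|z)*x)+x)* — 19 ε-transitions
  (((y|x|z)*x)+x)*|y|x|z — 27 ε-transitions

27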